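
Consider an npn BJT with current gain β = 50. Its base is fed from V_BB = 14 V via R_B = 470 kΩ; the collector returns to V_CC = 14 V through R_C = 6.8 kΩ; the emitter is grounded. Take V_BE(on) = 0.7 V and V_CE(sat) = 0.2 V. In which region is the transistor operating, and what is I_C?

active; I_C ≈ 1.4 mA

Assume active. Base-emitter loop: I_B = (V_BB − V_BE)/R_B = (14 − 0.7)/470 = 0.0283 mA.
I_C = β·I_B = 50×0.0283 = 1.41 mA.
V_CE = V_CC − I_C·R_C = 14 − 1.41×6.8 = 4.38 V > V_CE(sat), so the active-region assumption holds.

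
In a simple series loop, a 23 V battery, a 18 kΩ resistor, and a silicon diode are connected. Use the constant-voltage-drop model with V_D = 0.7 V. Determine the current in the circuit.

I ≈ 1.2 mA

KVL around the loop: 23 = V_D + I·R = 0.7 + I × 18 kΩ.
So I = (23 − 0.7) / 18 kΩ = 22.3 / 18 = 1.24 mA.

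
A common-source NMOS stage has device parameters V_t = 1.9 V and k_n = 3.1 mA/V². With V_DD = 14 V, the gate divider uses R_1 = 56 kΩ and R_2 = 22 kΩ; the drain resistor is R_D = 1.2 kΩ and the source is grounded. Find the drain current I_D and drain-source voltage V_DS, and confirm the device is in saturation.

I_D ≈ 6.5 mA, V_DS ≈ 6.2 V

V_G = V_DD·R_2/(R_1+R_2) = 14×22/78 = 3.95 V. With the source grounded, V_GS = V_G = 3.95 V.
Assume saturation: I_D = (k_n/2)(V_GS − V_t)² = (3.1/2)×(3.95 − 1.9)² = 1.55×2.05² = 6.51 mA.
V_DS = V_DD − I_D·R_D = 14 − 6.51×1.2 = 6.19 V.
Saturation requires V_DS ≥ V_GS − V_t = 2.05 V; 6.19 ≥ 2.05 ✓.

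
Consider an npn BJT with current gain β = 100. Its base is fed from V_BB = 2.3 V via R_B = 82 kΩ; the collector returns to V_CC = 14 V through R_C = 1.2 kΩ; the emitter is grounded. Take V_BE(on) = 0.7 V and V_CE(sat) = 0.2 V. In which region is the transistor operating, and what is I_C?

Assume active. Base-emitter loop: I_B = (V_BB − V_BE)/R_B = (2.3 − 0.7)/82 = 0.0195 mA.
I_C = β·I_B = 100×0.0195 = 1.95 mA.
V_CE = V_CC − I_C·R_C = 14 − 1.95×1.2 = 11.7 V > V_CE(sat), so the active-region assumption holds.

active; I_C ≈ 2 mA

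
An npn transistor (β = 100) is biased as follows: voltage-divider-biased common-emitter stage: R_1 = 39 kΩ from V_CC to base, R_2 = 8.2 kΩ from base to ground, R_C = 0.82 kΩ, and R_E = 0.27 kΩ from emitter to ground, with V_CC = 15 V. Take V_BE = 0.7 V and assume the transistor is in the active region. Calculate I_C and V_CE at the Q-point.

I_C ≈ 5.6 mA, V_CE ≈ 8.9 V

Thevenize the base divider: V_Th = V_CC·R_2/(R_1+R_2) = 15×8.2/47.2 = 2.61 V, R_Th = R_1‖R_2 = 6.78 kΩ.
Base-emitter loop: V_Th = I_B·R_Th + V_BE + (β+1)I_B·R_E, so I_B = (2.61 − 0.7) / (6.78 + 101×0.27) = 0.056 mA.
I_C = β·I_B = 100×0.056 = 5.6 mA, and I_E = (β+1)I_B = 5.65 mA.
V_CE = V_CC − I_C·R_C − I_E·R_E = 15 − 5.6×0.82 − 5.65×0.27 = 8.88 V.
V_CE = 8.88 V > 0.2 V confirms active-region operation.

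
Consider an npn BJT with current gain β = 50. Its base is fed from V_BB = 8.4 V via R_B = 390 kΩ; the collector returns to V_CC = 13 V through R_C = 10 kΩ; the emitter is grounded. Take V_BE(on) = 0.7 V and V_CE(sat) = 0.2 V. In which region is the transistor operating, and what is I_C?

active; I_C ≈ 0.99 mA

Assume active. Base-emitter loop: I_B = (V_BB − V_BE)/R_B = (8.4 − 0.7)/390 = 0.0197 mA.
I_C = β·I_B = 50×0.0197 = 0.987 mA.
V_CE = V_CC − I_C·R_C = 13 − 0.987×10 = 3.13 V > V_CE(sat), so the active-region assumption holds.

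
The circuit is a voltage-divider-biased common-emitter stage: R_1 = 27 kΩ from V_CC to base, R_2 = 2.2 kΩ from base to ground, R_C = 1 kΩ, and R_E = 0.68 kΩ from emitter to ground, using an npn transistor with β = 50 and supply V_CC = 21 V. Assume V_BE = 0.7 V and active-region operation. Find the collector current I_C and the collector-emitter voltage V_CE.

I_C ≈ 1.2 mA, V_CE ≈ 19 V

Thevenize the base divider: V_Th = V_CC·R_2/(R_1+R_2) = 21×2.2/29.2 = 1.58 V, R_Th = R_1‖R_2 = 2.03 kΩ.
Base-emitter loop: V_Th = I_B·R_Th + V_BE + (β+1)I_B·R_E, so I_B = (1.58 − 0.7) / (2.03 + 51×0.68) = 0.024 mA.
I_C = β·I_B = 50×0.024 = 1.2 mA, and I_E = (β+1)I_B = 1.23 mA.
V_CE = V_CC − I_C·R_C − I_E·R_E = 21 − 1.2×1 − 1.23×0.68 = 19 V.
V_CE = 19 V > 0.2 V confirms active-region operation.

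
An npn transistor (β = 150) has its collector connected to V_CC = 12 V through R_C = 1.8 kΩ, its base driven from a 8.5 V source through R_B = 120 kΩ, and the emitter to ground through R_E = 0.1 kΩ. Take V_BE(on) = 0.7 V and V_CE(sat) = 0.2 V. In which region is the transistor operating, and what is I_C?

saturation; I_C ≈ 6.2 mA

Assume active: I_B = (8.5 − 0.7)/(120 + 151×0.1) = 0.0577 mA, I_C = β·I_B = 8.66 mA.
Then V_CE = 12 − 8.66×1.8 − 8.72×0.1 = -4.46 V < 0.2 V — the active assumption fails.
Re-solve with V_CE = 0.2 V. KCL at the emitter: V_E/R_E = (V_BB−0.7−V_E)/R_B + (V_CC−0.2−V_E)/R_C, giving V_E = 0.627 V.
I_C = (V_CC − 0.2 − V_E)/R_C = (11.8 − 0.627)/1.8 = 6.21 mA.
Check: I_B = (7.8 − 0.627)/120 = 0.0598 mA, and β·I_B = 8.97 mA > I_C, confirming saturation.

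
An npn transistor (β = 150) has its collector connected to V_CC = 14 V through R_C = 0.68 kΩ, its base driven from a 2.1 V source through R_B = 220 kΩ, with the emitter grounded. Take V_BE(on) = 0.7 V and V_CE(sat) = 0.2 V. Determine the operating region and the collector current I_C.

active; I_C ≈ 0.95 mA

Assume active. Base-emitter loop: I_B = (V_BB − V_BE)/R_B = (2.1 − 0.7)/220 = 0.00636 mA.
I_C = β·I_B = 150×0.00636 = 0.955 mA.
V_CE = V_CC − I_C·R_C = 14 − 0.955×0.68 = 13.4 V > V_CE(sat), so the active-region assumption holds.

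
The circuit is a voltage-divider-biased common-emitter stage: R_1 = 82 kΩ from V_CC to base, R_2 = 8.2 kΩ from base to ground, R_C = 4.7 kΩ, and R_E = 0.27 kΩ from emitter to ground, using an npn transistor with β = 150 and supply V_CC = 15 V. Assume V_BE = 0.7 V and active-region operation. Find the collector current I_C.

Thevenize the base divider: V_Th = V_CC·R_2/(R_1+R_2) = 15×8.2/90.2 = 1.36 V, R_Th = R_1‖R_2 = 7.45 kΩ.
Base-emitter loop: V_Th = I_B·R_Th + V_BE + (β+1)I_B·R_E, so I_B = (1.36 − 0.7) / (7.45 + 151×0.27) = 0.0138 mA.
I_C = β·I_B = 150×0.0138 = 2.06 mA, and I_E = (β+1)I_B = 2.08 mA.
V_CE = V_CC − I_C·R_C − I_E·R_E = 15 − 2.06×4.7 − 2.08×0.27 = 4.74 V.
V_CE = 4.74 V > 0.2 V confirms active-region operation.

I_C ≈ 2.1 mA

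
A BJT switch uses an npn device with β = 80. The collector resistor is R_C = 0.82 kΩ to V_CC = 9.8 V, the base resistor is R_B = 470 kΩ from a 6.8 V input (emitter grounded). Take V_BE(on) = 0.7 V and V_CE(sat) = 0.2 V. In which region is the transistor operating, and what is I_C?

Assume active. Base-emitter loop: I_B = (V_BB − V_BE)/R_B = (6.8 − 0.7)/470 = 0.013 mA.
I_C = β·I_B = 80×0.013 = 1.04 mA.
V_CE = V_CC − I_C·R_C = 9.8 − 1.04×0.82 = 8.95 V > V_CE(sat), so the active-region assumption holds.

active; I_C ≈ 1 mA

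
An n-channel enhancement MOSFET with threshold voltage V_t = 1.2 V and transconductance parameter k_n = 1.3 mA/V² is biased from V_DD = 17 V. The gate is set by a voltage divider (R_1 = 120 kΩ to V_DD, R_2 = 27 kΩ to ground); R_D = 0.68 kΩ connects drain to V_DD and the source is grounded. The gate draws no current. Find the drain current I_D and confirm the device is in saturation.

I_D ≈ 2.4 mA

V_G = V_DD·R_2/(R_1+R_2) = 17×27/147 = 3.12 V. With the source grounded, V_GS = V_G = 3.12 V.
Assume saturation: I_D = (k_n/2)(V_GS − V_t)² = (1.3/2)×(3.12 − 1.2)² = 0.65×1.92² = 2.4 mA.
V_DS = V_DD − I_D·R_D = 17 − 2.4×0.68 = 15.4 V.
Saturation requires V_DS ≥ V_GS − V_t = 1.92 V; 15.4 ≥ 1.92 ✓.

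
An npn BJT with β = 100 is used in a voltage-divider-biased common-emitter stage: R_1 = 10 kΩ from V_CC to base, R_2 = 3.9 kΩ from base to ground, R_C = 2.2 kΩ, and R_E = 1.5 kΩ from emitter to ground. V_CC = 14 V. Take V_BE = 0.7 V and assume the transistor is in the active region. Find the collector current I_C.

I_C ≈ 2.1 mA

Thevenize the base divider: V_Th = V_CC·R_2/(R_1+R_2) = 14×3.9/13.9 = 3.93 V, R_Th = R_1‖R_2 = 2.81 kΩ.
Base-emitter loop: V_Th = I_B·R_Th + V_BE + (β+1)I_B·R_E, so I_B = (3.93 − 0.7) / (2.81 + 101×1.5) = 0.0209 mA.
I_C = β·I_B = 100×0.0209 = 2.09 mA, and I_E = (β+1)I_B = 2.11 mA.
V_CE = V_CC − I_C·R_C − I_E·R_E = 14 − 2.09×2.2 − 2.11×1.5 = 6.23 V.
V_CE = 6.23 V > 0.2 V confirms active-region operation.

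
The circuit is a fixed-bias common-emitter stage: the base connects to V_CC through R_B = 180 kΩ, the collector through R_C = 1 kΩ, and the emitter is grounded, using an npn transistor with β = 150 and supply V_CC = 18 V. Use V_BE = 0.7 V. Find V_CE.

Base loop: V_CC = I_B·R_B + V_BE, so I_B = (18 − 0.7)/180 kΩ = 0.0961 mA.
In the active region I_C = β·I_B = 150 × 0.0961 = 14.4 mA.
Collector loop: V_CE = V_CC − I_C·R_C = 18 − 14.4×1 = 3.58 V.
Since V_CE = 3.58 V > V_CE(sat) ≈ 0.2 V, the transistor is in the active region as assumed.

V_CE ≈ 3.6 V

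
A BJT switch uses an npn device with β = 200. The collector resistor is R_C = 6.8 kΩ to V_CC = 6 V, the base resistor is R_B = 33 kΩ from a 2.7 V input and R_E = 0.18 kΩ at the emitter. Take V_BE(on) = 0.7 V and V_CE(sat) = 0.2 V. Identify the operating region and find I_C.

Assume active: I_B = (2.7 − 0.7)/(33 + 201×0.18) = 0.0289 mA, I_C = β·I_B = 5.78 mA.
Then V_CE = 6 − 5.78×6.8 − 5.81×0.18 = -34.4 V < 0.2 V — the active assumption fails.
Re-solve with V_CE = 0.2 V. KCL at the emitter: V_E/R_E = (V_BB−0.7−V_E)/R_B + (V_CC−0.2−V_E)/R_C, giving V_E = 0.159 V.
I_C = (V_CC − 0.2 − V_E)/R_C = (5.8 − 0.159)/6.8 = 0.83 mA.
Check: I_B = (2 − 0.159)/33 = 0.0558 mA, and β·I_B = 11.2 mA > I_C, confirming saturation.

saturation; I_C ≈ 0.83 mA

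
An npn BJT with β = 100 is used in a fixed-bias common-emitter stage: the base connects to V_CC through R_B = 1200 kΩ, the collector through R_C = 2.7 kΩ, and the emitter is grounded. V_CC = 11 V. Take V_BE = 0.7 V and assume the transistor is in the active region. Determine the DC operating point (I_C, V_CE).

I_C ≈ 0.86 mA, V_CE ≈ 8.7 V

Base loop: V_CC = I_B·R_B + V_BE, so I_B = (11 − 0.7)/1200 kΩ = 0.00858 mA.
In the active region I_C = β·I_B = 100 × 0.00858 = 0.858 mA.
Collector loop: V_CE = V_CC − I_C·R_C = 11 − 0.858×2.7 = 8.68 V.
Since V_CE = 8.68 V > V_CE(sat) ≈ 0.2 V, the transistor is in the active region as assumed.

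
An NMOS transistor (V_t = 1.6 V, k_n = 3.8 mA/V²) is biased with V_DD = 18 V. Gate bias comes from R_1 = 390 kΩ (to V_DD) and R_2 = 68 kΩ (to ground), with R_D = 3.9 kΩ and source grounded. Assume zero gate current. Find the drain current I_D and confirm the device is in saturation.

V_G = V_DD·R_2/(R_1+R_2) = 18×68/458 = 2.67 V. With the source grounded, V_GS = V_G = 2.67 V.
Assume saturation: I_D = (k_n/2)(V_GS − V_t)² = (3.8/2)×(2.67 − 1.6)² = 1.9×1.07² = 2.19 mA.
V_DS = V_DD − I_D·R_D = 18 − 2.19×3.9 = 9.48 V.
Saturation requires V_DS ≥ V_GS − V_t = 1.07 V; 9.48 ≥ 1.07 ✓.

I_D ≈ 2.2 mA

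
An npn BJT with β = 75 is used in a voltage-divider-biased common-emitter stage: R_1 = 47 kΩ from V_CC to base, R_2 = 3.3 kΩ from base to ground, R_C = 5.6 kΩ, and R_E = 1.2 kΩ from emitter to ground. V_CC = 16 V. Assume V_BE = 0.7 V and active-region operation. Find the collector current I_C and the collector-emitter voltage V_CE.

I_C ≈ 0.28 mA, V_CE ≈ 14 V

Thevenize the base divider: V_Th = V_CC·R_2/(R_1+R_2) = 16×3.3/50.3 = 1.05 V, R_Th = R_1‖R_2 = 3.08 kΩ.
Base-emitter loop: V_Th = I_B·R_Th + V_BE + (β+1)I_B·R_E, so I_B = (1.05 − 0.7) / (3.08 + 76×1.2) = 0.00371 mA.
I_C = β·I_B = 75×0.00371 = 0.278 mA, and I_E = (β+1)I_B = 0.282 mA.
V_CE = V_CC − I_C·R_C − I_E·R_E = 16 − 0.278×5.6 − 0.282×1.2 = 14.1 V.
V_CE = 14.1 V > 0.2 V confirms active-region operation.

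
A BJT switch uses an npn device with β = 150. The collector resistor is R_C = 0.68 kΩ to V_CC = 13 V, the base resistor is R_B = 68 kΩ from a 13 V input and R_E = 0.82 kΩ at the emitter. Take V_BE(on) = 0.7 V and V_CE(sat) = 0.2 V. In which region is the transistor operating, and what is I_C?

Assume active: I_B = (13 − 0.7)/(68 + 151×0.82) = 0.0641 mA, I_C = β·I_B = 9.62 mA.
Then V_CE = 13 − 9.62×0.68 − 9.68×0.82 = -1.48 V < 0.2 V — the active assumption fails.
Re-solve with V_CE = 0.2 V. KCL at the emitter: V_E/R_E = (V_BB−0.7−V_E)/R_B + (V_CC−0.2−V_E)/R_C, giving V_E = 7.03 V.
I_C = (V_CC − 0.2 − V_E)/R_C = (12.8 − 7.03)/0.68 = 8.49 mA.
Check: I_B = (12.3 − 7.03)/68 = 0.0776 mA, and β·I_B = 11.6 mA > I_C, confirming saturation.

saturation; I_C ≈ 8.5 mA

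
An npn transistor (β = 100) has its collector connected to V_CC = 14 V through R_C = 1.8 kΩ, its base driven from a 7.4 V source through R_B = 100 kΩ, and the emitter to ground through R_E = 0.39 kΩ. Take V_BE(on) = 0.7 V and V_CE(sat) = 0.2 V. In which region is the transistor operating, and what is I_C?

Assume active. Base-emitter loop: I_B = (V_BB − V_BE)/(R_B + (β+1)R_E) = (7.4 − 0.7)/(100 + 101×0.39) = 0.0481 mA.
I_C = β·I_B = 100×0.0481 = 4.81 mA.
V_CE = V_CC − I_C·R_C − I_E·R_E = 14 − 4.81×1.8 − 4.85×0.39 = 3.45 V > V_CE(sat), so the active-region assumption holds.

active; I_C ≈ 4.8 mA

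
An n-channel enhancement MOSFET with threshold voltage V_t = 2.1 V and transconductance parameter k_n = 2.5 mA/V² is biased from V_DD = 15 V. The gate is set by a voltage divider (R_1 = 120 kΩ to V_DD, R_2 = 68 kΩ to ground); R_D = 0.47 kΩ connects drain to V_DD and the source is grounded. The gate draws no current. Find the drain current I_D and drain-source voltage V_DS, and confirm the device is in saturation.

I_D ≈ 14 mA, V_DS ≈ 8.5 V

V_G = V_DD·R_2/(R_1+R_2) = 15×68/188 = 5.43 V. With the source grounded, V_GS = V_G = 5.43 V.
Assume saturation: I_D = (k_n/2)(V_GS − V_t)² = (2.5/2)×(5.43 − 2.1)² = 1.25×3.33² = 13.8 mA.
V_DS = V_DD − I_D·R_D = 15 − 13.8×0.47 = 8.5 V.
Saturation requires V_DS ≥ V_GS − V_t = 3.33 V; 8.5 ≥ 3.33 ✓.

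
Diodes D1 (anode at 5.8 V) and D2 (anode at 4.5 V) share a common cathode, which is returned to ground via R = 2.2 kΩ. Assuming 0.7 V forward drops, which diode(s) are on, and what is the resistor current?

Only D1 conducts; I_R ≈ 2.3 mA

Assume both conduct. Then node N would need to be at both 5.8−0.7 = 5.1 V and 4.5−0.7 = 3.8 V, which is impossible.
Assume only D1 conducts: V_N = 5.8 − 0.7 = 5.1 V, so I_R = 5.1/2.2 = 2.32 mA.
Check D2: its anode-to-cathode voltage is 4.5 − 5.1 = -0.6 V < 0.7 V, so it is off. The assumption is consistent.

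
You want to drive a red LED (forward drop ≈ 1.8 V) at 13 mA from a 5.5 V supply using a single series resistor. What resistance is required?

R ≈ 0.28 kΩ

The resistor drops V_S − V_D = 5.5 − 1.8 = 3.7 V at 13 mA.
R = 3.7 V / 13 mA = 0.285 kΩ.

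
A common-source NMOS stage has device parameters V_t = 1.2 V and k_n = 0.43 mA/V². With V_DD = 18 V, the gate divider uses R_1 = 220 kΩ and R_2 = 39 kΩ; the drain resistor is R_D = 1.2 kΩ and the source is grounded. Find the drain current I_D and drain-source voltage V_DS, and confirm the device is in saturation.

V_G = V_DD·R_2/(R_1+R_2) = 18×39/259 = 2.71 V. With the source grounded, V_GS = V_G = 2.71 V.
Assume saturation: I_D = (k_n/2)(V_GS − V_t)² = (0.43/2)×(2.71 − 1.2)² = 0.215×1.51² = 0.49 mA.
V_DS = V_DD − I_D·R_D = 18 − 0.49×1.2 = 17.4 V.
Saturation requires V_DS ≥ V_GS − V_t = 1.51 V; 17.4 ≥ 1.51 ✓.

I_D ≈ 0.49 mA, V_DS ≈ 17 V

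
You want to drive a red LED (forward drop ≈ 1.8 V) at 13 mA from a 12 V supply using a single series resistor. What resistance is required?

The resistor drops V_S − V_D = 12 − 1.8 = 10.2 V at 13 mA.
R = 10.2 V / 13 mA = 0.785 kΩ.

R ≈ 0.78 kΩ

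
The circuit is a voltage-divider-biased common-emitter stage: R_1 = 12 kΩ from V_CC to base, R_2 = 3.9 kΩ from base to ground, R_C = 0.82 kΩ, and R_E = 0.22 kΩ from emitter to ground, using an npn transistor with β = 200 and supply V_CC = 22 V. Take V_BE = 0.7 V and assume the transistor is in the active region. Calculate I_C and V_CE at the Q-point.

I_C ≈ 20 mA, V_CE ≈ 1.3 V

Thevenize the base divider: V_Th = V_CC·R_2/(R_1+R_2) = 22×3.9/15.9 = 5.4 V, R_Th = R_1‖R_2 = 2.94 kΩ.
Base-emitter loop: V_Th = I_B·R_Th + V_BE + (β+1)I_B·R_E, so I_B = (5.4 − 0.7) / (2.94 + 201×0.22) = 0.0996 mA.
I_C = β·I_B = 200×0.0996 = 19.9 mA, and I_E = (β+1)I_B = 20 mA.
V_CE = V_CC − I_C·R_C − I_E·R_E = 22 − 19.9×0.82 − 20×0.22 = 1.27 V.
V_CE = 1.27 V > 0.2 V confirms active-region operation.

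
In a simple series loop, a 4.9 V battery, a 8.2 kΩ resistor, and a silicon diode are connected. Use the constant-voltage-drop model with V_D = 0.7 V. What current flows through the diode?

KVL around the loop: 4.9 = V_D + I·R = 0.7 + I × 8.2 kΩ.
So I = (4.9 − 0.7) / 8.2 kΩ = 4.2 / 8.2 = 0.512 mA.

I ≈ 0.51 mA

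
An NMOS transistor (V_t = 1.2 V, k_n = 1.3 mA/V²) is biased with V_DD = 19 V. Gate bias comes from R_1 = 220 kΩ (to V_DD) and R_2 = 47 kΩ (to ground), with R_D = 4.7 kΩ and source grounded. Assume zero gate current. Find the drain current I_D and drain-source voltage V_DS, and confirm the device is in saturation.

V_G = V_DD·R_2/(R_1+R_2) = 19×47/267 = 3.34 V. With the source grounded, V_GS = V_G = 3.34 V.
Assume saturation: I_D = (k_n/2)(V_GS − V_t)² = (1.3/2)×(3.34 − 1.2)² = 0.65×2.14² = 2.99 mA.
V_DS = V_DD − I_D·R_D = 19 − 2.99×4.7 = 4.95 V.
Saturation requires V_DS ≥ V_GS − V_t = 2.14 V; 4.95 ≥ 2.14 ✓.

I_D ≈ 3 mA, V_DS ≈ 4.9 V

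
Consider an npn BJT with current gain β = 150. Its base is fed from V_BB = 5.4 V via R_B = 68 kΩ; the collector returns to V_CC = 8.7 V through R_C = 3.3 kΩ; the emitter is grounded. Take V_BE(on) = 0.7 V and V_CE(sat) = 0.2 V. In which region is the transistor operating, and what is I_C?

Assume active: I_B = (5.4 − 0.7)/68 = 0.0691 mA, giving I_C = β·I_B = 10.4 mA.
But then V_CE = 8.7 − 10.4×3.3 = -25.5 V < V_CE(sat) = 0.2 V — impossible in the active region.
So the transistor is saturated. With V_CE = 0.2 V, I_C = (V_CC − 0.2)/R_C = 8.5/3.3 = 2.58 mA.
Check: β·I_B = 10.4 mA > I_C = 2.58 mA, confirming saturation.

saturation; I_C ≈ 2.6 mA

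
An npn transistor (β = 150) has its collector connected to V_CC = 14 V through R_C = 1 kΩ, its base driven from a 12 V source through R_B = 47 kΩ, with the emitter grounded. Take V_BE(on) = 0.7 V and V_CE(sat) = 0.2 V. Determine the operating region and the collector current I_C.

saturation; I_C ≈ 14 mA

Assume active: I_B = (12 − 0.7)/47 = 0.24 mA, giving I_C = β·I_B = 36.1 mA.
But then V_CE = 14 − 36.1×1 = -22.1 V < V_CE(sat) = 0.2 V — impossible in the active region.
So the transistor is saturated. With V_CE = 0.2 V, I_C = (V_CC − 0.2)/R_C = 13.8/1 = 13.8 mA.
Check: β·I_B = 36.1 mA > I_C = 13.8 mA, confirming saturation.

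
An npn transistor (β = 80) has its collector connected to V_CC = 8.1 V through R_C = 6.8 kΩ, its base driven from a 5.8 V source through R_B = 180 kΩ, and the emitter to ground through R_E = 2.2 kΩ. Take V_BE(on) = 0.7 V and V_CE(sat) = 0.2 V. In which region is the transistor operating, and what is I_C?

Assume active: I_B = (5.8 − 0.7)/(180 + 81×2.2) = 0.0142 mA, I_C = β·I_B = 1.14 mA.
Then V_CE = 8.1 − 1.14×6.8 − 1.15×2.2 = -2.18 V < 0.2 V — the active assumption fails.
Re-solve with V_CE = 0.2 V. KCL at the emitter: V_E/R_E = (V_BB−0.7−V_E)/R_B + (V_CC−0.2−V_E)/R_C, giving V_E = 1.96 V.
I_C = (V_CC − 0.2 − V_E)/R_C = (7.9 − 1.96)/6.8 = 0.874 mA.
Check: I_B = (5.1 − 1.96)/180 = 0.0174 mA, and β·I_B = 1.4 mA > I_C, confirming saturation.

saturation; I_C ≈ 0.87 mA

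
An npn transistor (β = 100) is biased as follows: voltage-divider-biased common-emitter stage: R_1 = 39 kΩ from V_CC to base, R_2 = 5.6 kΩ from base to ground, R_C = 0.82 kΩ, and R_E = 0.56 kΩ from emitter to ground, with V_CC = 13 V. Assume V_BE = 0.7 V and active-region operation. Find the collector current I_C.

I_C ≈ 1.5 mA

Thevenize the base divider: V_Th = V_CC·R_2/(R_1+R_2) = 13×5.6/44.6 = 1.63 V, R_Th = R_1‖R_2 = 4.9 kΩ.
Base-emitter loop: V_Th = I_B·R_Th + V_BE + (β+1)I_B·R_E, so I_B = (1.63 − 0.7) / (4.9 + 101×0.56) = 0.0152 mA.
I_C = β·I_B = 100×0.0152 = 1.52 mA, and I_E = (β+1)I_B = 1.53 mA.
V_CE = V_CC − I_C·R_C − I_E·R_E = 13 − 1.52×0.82 − 1.53×0.56 = 10.9 V.
V_CE = 10.9 V > 0.2 V confirms active-region operation.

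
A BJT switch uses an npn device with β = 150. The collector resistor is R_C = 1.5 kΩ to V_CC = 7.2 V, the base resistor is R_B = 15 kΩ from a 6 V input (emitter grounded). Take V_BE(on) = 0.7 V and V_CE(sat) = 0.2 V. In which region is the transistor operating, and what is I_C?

saturation; I_C ≈ 4.7 mA

Assume active: I_B = (6 − 0.7)/15 = 0.353 mA, giving I_C = β·I_B = 53 mA.
But then V_CE = 7.2 − 53×1.5 = -72.3 V < V_CE(sat) = 0.2 V — impossible in the active region.
So the transistor is saturated. With V_CE = 0.2 V, I_C = (V_CC − 0.2)/R_C = 7/1.5 = 4.67 mA.
Check: β·I_B = 53 mA > I_C = 4.67 mA, confirming saturation.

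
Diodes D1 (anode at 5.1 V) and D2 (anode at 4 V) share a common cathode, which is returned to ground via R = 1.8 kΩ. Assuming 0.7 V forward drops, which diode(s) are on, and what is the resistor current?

Only D1 conducts; I_R ≈ 2.4 mA

Assume both conduct. Then node N would need to be at both 5.1−0.7 = 4.4 V and 4−0.7 = 3.3 V, which is impossible.
Assume only D1 conducts: V_N = 5.1 − 0.7 = 4.4 V, so I_R = 4.4/1.8 = 2.44 mA.
Check D2: its anode-to-cathode voltage is 4 − 4.4 = -0.4 V < 0.7 V, so it is off. The assumption is consistent.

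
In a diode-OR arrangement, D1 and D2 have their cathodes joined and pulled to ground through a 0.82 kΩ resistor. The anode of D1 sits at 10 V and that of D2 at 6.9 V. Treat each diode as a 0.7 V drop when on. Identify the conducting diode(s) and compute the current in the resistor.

Assume both conduct. Then node N would need to be at both 10−0.7 = 9.3 V and 6.9−0.7 = 6.2 V, which is impossible.
Assume only D1 conducts: V_N = 10 − 0.7 = 9.3 V, so I_R = 9.3/0.82 = 11.3 mA.
Check D2: its anode-to-cathode voltage is 6.9 − 9.3 = -2.4 V < 0.7 V, so it is off. The assumption is consistent.

Only D1 conducts; I_R ≈ 11 mA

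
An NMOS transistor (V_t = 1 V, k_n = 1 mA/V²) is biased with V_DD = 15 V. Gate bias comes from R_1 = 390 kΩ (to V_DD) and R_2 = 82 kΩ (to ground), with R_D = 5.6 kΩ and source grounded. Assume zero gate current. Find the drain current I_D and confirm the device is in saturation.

V_G = V_DD·R_2/(R_1+R_2) = 15×82/472 = 2.61 V. With the source grounded, V_GS = V_G = 2.61 V.
Assume saturation: I_D = (k_n/2)(V_GS − V_t)² = (1/2)×(2.61 − 1)² = 0.5×1.61² = 1.29 mA.
V_DS = V_DD − I_D·R_D = 15 − 1.29×5.6 = 7.78 V.
Saturation requires V_DS ≥ V_GS − V_t = 1.61 V; 7.78 ≥ 1.61 ✓.

I_D ≈ 1.3 mA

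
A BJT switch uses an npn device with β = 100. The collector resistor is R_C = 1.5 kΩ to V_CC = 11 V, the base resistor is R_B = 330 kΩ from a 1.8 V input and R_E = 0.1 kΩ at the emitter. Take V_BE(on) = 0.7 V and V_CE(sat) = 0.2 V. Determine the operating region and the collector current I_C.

active; I_C ≈ 0.32 mA

Assume active. Base-emitter loop: I_B = (V_BB − V_BE)/(R_B + (β+1)R_E) = (1.8 − 0.7)/(330 + 101×0.1) = 0.00323 mA.
I_C = β·I_B = 100×0.00323 = 0.323 mA.
V_CE = V_CC − I_C·R_C − I_E·R_E = 11 − 0.323×1.5 − 0.327×0.1 = 10.5 V > V_CE(sat), so the active-region assumption holds.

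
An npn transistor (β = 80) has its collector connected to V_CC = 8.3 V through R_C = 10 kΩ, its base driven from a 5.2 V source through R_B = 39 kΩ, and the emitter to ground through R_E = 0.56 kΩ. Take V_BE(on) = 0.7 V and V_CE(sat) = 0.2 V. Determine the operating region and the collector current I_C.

saturation; I_C ≈ 0.76 mA

Assume active: I_B = (5.2 − 0.7)/(39 + 81×0.56) = 0.0533 mA, I_C = β·I_B = 4.27 mA.
Then V_CE = 8.3 − 4.27×10 − 4.32×0.56 = -36.8 V < 0.2 V — the active assumption fails.
Re-solve with V_CE = 0.2 V. KCL at the emitter: V_E/R_E = (V_BB−0.7−V_E)/R_B + (V_CC−0.2−V_E)/R_C, giving V_E = 0.484 V.
I_C = (V_CC − 0.2 − V_E)/R_C = (8.1 − 0.484)/10 = 0.762 mA.
Check: I_B = (4.5 − 0.484)/39 = 0.103 mA, and β·I_B = 8.24 mA > I_C, confirming saturation.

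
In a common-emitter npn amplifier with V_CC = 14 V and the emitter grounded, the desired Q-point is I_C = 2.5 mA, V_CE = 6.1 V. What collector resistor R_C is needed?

R_C ≈ 3.2 kΩ

Collector loop: V_CC = I_C·R_C + V_CE.
R_C = (V_CC − V_CE)/I_C = (14 − 6.1)/2.5 = 3.16 kΩ.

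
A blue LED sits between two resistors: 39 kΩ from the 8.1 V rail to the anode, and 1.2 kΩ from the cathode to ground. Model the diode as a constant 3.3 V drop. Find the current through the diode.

I ≈ 0.12 mA

The two resistors are in series with the diode, so KVL gives 8.1 = I·39 + 3.3 + I·1.2.
I = (8.1 − 3.3) / (39 + 1.2) kΩ = 4.8 / 40.2 = 0.119 mA.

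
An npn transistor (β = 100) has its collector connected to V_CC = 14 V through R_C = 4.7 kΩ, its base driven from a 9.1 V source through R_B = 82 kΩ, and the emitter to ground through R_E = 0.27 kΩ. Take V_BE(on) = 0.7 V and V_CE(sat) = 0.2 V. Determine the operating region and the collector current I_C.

Assume active: I_B = (9.1 − 0.7)/(82 + 101×0.27) = 0.0769 mA, I_C = β·I_B = 7.69 mA.
Then V_CE = 14 − 7.69×4.7 − 7.76×0.27 = -24.2 V < 0.2 V — the active assumption fails.
Re-solve with V_CE = 0.2 V. KCL at the emitter: V_E/R_E = (V_BB−0.7−V_E)/R_B + (V_CC−0.2−V_E)/R_C, giving V_E = 0.773 V.
I_C = (V_CC − 0.2 − V_E)/R_C = (13.8 − 0.773)/4.7 = 2.77 mA.
Check: I_B = (8.4 − 0.773)/82 = 0.093 mA, and β·I_B = 9.3 mA > I_C, confirming saturation.

saturation; I_C ≈ 2.8 mA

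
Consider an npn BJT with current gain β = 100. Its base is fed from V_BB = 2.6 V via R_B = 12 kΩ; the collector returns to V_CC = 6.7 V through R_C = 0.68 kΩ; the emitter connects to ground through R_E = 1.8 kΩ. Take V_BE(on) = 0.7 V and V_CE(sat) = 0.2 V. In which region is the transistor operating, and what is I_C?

Assume active. Base-emitter loop: I_B = (V_BB − V_BE)/(R_B + (β+1)R_E) = (2.6 − 0.7)/(12 + 101×1.8) = 0.0098 mA.
I_C = β·I_B = 100×0.0098 = 0.98 mA.
V_CE = V_CC − I_C·R_C − I_E·R_E = 6.7 − 0.98×0.68 − 0.99×1.8 = 4.25 V > V_CE(sat), so the active-region assumption holds.

active; I_C ≈ 0.98 mA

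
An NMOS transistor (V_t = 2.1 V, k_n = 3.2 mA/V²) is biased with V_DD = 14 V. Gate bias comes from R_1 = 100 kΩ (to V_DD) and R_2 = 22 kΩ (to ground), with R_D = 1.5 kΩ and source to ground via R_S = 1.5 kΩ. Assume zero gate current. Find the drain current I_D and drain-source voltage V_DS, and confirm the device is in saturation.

I_D ≈ 0.11 mA, V_DS ≈ 14 V

V_G = V_DD·R_2/(R_1+R_2) = 14×22/122 = 2.52 V.
Assume saturation: I_D = (k_n/2)(V_GS − V_t)² with V_GS = V_G − I_D·R_S = 2.52 − 1.5·I_D.
Substituting gives 3.6·I_D² − 3.04·I_D + 0.288 = 0, with roots I_D = 0.109 or 0.735 mA.
The root I_D = 0.735 mA gives V_GS = 1.42 V ≤ V_t, so take I_D = 0.109 mA.
Then V_GS = 2.36 V and V_DS = V_DD − I_D(R_D+R_S) = 14 − 0.109×3 = 13.7 V.
Saturation requires V_DS ≥ V_GS − V_t = 0.261 V; 13.7 ≥ 0.261 ✓.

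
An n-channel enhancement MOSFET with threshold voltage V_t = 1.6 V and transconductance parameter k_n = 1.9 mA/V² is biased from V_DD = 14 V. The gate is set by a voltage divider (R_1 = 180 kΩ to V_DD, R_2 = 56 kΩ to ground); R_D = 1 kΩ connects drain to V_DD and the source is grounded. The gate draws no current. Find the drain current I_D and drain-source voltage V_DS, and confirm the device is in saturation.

I_D ≈ 2.8 mA, V_DS ≈ 11 V

V_G = V_DD·R_2/(R_1+R_2) = 14×56/236 = 3.32 V. With the source grounded, V_GS = V_G = 3.32 V.
Assume saturation: I_D = (k_n/2)(V_GS − V_t)² = (1.9/2)×(3.32 − 1.6)² = 0.95×1.72² = 2.82 mA.
V_DS = V_DD − I_D·R_D = 14 − 2.82×1 = 11.2 V.
Saturation requires V_DS ≥ V_GS − V_t = 1.72 V; 11.2 ≥ 1.72 ✓.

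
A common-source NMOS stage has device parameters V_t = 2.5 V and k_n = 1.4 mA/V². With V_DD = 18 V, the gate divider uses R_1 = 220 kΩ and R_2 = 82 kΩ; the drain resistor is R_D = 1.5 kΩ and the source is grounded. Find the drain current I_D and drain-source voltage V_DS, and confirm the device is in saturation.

I_D ≈ 4 mA, V_DS ≈ 12 V

V_G = V_DD·R_2/(R_1+R_2) = 18×82/302 = 4.89 V. With the source grounded, V_GS = V_G = 4.89 V.
Assume saturation: I_D = (k_n/2)(V_GS − V_t)² = (1.4/2)×(4.89 − 2.5)² = 0.7×2.39² = 3.99 mA.
V_DS = V_DD − I_D·R_D = 18 − 3.99×1.5 = 12 V.
Saturation requires V_DS ≥ V_GS − V_t = 2.39 V; 12 ≥ 2.39 ✓.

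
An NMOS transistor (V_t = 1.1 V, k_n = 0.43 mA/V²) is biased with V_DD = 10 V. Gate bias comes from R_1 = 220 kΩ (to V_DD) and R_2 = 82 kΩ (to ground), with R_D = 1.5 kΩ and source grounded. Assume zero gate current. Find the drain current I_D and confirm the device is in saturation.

V_G = V_DD·R_2/(R_1+R_2) = 10×82/302 = 2.72 V. With the source grounded, V_GS = V_G = 2.72 V.
Assume saturation: I_D = (k_n/2)(V_GS − V_t)² = (0.43/2)×(2.72 − 1.1)² = 0.215×1.62² = 0.561 mA.
V_DS = V_DD − I_D·R_D = 10 − 0.561×1.5 = 9.16 V.
Saturation requires V_DS ≥ V_GS − V_t = 1.62 V; 9.16 ≥ 1.62 ✓.

I_D ≈ 0.56 mA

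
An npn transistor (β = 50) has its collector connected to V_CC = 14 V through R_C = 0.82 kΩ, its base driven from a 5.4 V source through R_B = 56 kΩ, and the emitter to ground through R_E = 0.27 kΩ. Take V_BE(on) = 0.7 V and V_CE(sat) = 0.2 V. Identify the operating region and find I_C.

Assume active. Base-emitter loop: I_B = (V_BB − V_BE)/(R_B + (β+1)R_E) = (5.4 − 0.7)/(56 + 51×0.27) = 0.0674 mA.
I_C = β·I_B = 50×0.0674 = 3.37 mA.
V_CE = V_CC − I_C·R_C − I_E·R_E = 14 − 3.37×0.82 − 3.44×0.27 = 10.3 V > V_CE(sat), so the active-region assumption holds.

active; I_C ≈ 3.4 mA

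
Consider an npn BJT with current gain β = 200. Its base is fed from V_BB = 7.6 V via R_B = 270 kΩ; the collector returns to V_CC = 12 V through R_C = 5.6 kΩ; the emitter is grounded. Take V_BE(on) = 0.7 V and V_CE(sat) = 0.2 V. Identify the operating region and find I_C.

Assume active: I_B = (7.6 − 0.7)/270 = 0.0256 mA, giving I_C = β·I_B = 5.11 mA.
But then V_CE = 12 − 5.11×5.6 = -16.6 V < V_CE(sat) = 0.2 V — impossible in the active region.
So the transistor is saturated. With V_CE = 0.2 V, I_C = (V_CC − 0.2)/R_C = 11.8/5.6 = 2.11 mA.
Check: β·I_B = 5.11 mA > I_C = 2.11 mA, confirming saturation.

saturation; I_C ≈ 2.1 mA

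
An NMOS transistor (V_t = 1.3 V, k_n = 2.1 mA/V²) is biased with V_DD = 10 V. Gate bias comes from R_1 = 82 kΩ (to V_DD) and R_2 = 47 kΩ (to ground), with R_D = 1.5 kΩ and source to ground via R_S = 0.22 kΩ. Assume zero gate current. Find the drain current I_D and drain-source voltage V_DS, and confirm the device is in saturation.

V_G = V_DD·R_2/(R_1+R_2) = 10×47/129 = 3.64 V.
Assume saturation: I_D = (k_n/2)(V_GS − V_t)² with V_GS = V_G − I_D·R_S = 3.64 − 0.22·I_D.
Substituting gives 0.0508·I_D² − 2.08·I_D + 5.77 = 0, with roots I_D = 2.99 or 38 mA.
The root I_D = 38 mA gives V_GS = -4.72 V ≤ V_t, so take I_D = 2.99 mA.
Then V_GS = 2.99 V and V_DS = V_DD − I_D(R_D+R_S) = 10 − 2.99×1.72 = 4.86 V.
Saturation requires V_DS ≥ V_GS − V_t = 1.69 V; 4.86 ≥ 1.69 ✓.

I_D ≈ 3 mA, V_DS ≈ 4.9 V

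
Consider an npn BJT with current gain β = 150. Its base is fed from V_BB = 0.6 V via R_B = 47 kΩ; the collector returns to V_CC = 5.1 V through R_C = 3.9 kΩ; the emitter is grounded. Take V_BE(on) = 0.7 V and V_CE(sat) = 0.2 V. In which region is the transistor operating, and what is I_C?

V_BB = 0.6 V ≤ V_BE(on) = 0.7 V, so the base-emitter junction is not forward biased.
The transistor is in cutoff: I_B = I_C = 0.

cutoff; I_C ≈ 0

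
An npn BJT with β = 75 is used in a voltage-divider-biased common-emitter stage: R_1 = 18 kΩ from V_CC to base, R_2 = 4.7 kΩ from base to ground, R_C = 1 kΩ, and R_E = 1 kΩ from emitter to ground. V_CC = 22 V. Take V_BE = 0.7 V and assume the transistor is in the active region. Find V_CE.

Thevenize the base divider: V_Th = V_CC·R_2/(R_1+R_2) = 22×4.7/22.7 = 4.56 V, R_Th = R_1‖R_2 = 3.73 kΩ.
Base-emitter loop: V_Th = I_B·R_Th + V_BE + (β+1)I_B·R_E, so I_B = (4.56 − 0.7) / (3.73 + 76×1) = 0.0484 mA.
I_C = β·I_B = 75×0.0484 = 3.63 mA, and I_E = (β+1)I_B = 3.67 mA.
V_CE = V_CC − I_C·R_C − I_E·R_E = 22 − 3.63×1 − 3.67×1 = 14.7 V.
V_CE = 14.7 V > 0.2 V confirms active-region operation.

V_CE ≈ 15 V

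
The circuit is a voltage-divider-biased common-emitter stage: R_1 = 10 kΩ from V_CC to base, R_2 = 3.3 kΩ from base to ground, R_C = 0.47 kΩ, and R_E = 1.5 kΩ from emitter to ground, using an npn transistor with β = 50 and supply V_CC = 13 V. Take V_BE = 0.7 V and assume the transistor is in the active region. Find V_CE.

Thevenize the base divider: V_Th = V_CC·R_2/(R_1+R_2) = 13×3.3/13.3 = 3.23 V, R_Th = R_1‖R_2 = 2.48 kΩ.
Base-emitter loop: V_Th = I_B·R_Th + V_BE + (β+1)I_B·R_E, so I_B = (3.23 − 0.7) / (2.48 + 51×1.5) = 0.032 mA.
I_C = β·I_B = 50×0.032 = 1.6 mA, and I_E = (β+1)I_B = 1.63 mA.
V_CE = V_CC − I_C·R_C − I_E·R_E = 13 − 1.6×0.47 − 1.63×1.5 = 9.8 V.
V_CE = 9.8 V > 0.2 V confirms active-region operation.

V_CE ≈ 9.8 V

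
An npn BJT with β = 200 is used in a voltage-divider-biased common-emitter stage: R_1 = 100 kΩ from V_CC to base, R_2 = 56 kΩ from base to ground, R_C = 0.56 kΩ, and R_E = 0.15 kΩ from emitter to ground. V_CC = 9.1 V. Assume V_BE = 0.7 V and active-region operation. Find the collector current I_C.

Thevenize the base divider: V_Th = V_CC·R_2/(R_1+R_2) = 9.1×56/156 = 3.27 V, R_Th = R_1‖R_2 = 35.9 kΩ.
Base-emitter loop: V_Th = I_B·R_Th + V_BE + (β+1)I_B·R_E, so I_B = (3.27 − 0.7) / (35.9 + 201×0.15) = 0.0389 mA.
I_C = β·I_B = 200×0.0389 = 7.77 mA, and I_E = (β+1)I_B = 7.81 mA.
V_CE = V_CC − I_C·R_C − I_E·R_E = 9.1 − 7.77×0.56 − 7.81×0.15 = 3.58 V.
V_CE = 3.58 V > 0.2 V confirms active-region operation.

I_C ≈ 7.8 mA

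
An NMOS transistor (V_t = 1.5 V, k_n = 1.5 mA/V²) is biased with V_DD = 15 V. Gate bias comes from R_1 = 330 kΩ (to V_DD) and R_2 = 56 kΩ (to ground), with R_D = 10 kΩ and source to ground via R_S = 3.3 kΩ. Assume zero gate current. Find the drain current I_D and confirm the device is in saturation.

V_G = V_DD·R_2/(R_1+R_2) = 15×56/386 = 2.18 V.
Assume saturation: I_D = (k_n/2)(V_GS − V_t)² with V_GS = V_G − I_D·R_S = 2.18 − 3.3·I_D.
Substituting gives 8.17·I_D² − 4.35·I_D + 0.343 = 0, with roots I_D = 0.0963 or 0.436 mA.
The root I_D = 0.436 mA gives V_GS = 0.738 V ≤ V_t, so take I_D = 0.0963 mA.
Then V_GS = 1.86 V and V_DS = V_DD − I_D(R_D+R_S) = 15 − 0.0963×13.3 = 13.7 V.
Saturation requires V_DS ≥ V_GS − V_t = 0.358 V; 13.7 ≥ 0.358 ✓.

I_D ≈ 0.096 mA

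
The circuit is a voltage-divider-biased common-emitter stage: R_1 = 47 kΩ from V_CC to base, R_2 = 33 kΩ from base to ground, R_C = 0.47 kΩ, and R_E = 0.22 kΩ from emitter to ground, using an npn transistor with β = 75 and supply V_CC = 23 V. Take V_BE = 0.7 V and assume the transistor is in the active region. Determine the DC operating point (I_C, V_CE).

I_C ≈ 18 mA, V_CE ≈ 10 V

Thevenize the base divider: V_Th = V_CC·R_2/(R_1+R_2) = 23×33/80 = 9.49 V, R_Th = R_1‖R_2 = 19.4 kΩ.
Base-emitter loop: V_Th = I_B·R_Th + V_BE + (β+1)I_B·R_E, so I_B = (9.49 − 0.7) / (19.4 + 76×0.22) = 0.243 mA.
I_C = β·I_B = 75×0.243 = 18.3 mA, and I_E = (β+1)I_B = 18.5 mA.
V_CE = V_CC − I_C·R_C − I_E·R_E = 23 − 18.3×0.47 − 18.5×0.22 = 10.4 V.
V_CE = 10.4 V > 0.2 V confirms active-region operation.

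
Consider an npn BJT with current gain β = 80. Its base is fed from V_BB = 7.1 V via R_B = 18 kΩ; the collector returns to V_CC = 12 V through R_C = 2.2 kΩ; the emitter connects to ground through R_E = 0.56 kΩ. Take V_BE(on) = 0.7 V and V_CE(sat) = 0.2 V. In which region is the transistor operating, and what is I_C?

Assume active: I_B = (7.1 − 0.7)/(18 + 81×0.56) = 0.101 mA, I_C = β·I_B = 8.08 mA.
Then V_CE = 12 − 8.08×2.2 − 8.18×0.56 = -10.4 V < 0.2 V — the active assumption fails.
Re-solve with V_CE = 0.2 V. KCL at the emitter: V_E/R_E = (V_BB−0.7−V_E)/R_B + (V_CC−0.2−V_E)/R_C, giving V_E = 2.49 V.
I_C = (V_CC − 0.2 − V_E)/R_C = (11.8 − 2.49)/2.2 = 4.23 mA.
Check: I_B = (6.4 − 2.49)/18 = 0.217 mA, and β·I_B = 17.4 mA > I_C, confirming saturation.

saturation; I_C ≈ 4.2 mA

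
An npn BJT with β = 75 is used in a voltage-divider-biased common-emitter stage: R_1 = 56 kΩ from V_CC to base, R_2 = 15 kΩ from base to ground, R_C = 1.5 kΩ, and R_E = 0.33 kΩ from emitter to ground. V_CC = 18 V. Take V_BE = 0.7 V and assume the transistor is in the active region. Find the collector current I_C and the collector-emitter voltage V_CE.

I_C ≈ 6.3 mA, V_CE ≈ 6.4 V

Thevenize the base divider: V_Th = V_CC·R_2/(R_1+R_2) = 18×15/71 = 3.8 V, R_Th = R_1‖R_2 = 11.8 kΩ.
Base-emitter loop: V_Th = I_B·R_Th + V_BE + (β+1)I_B·R_E, so I_B = (3.8 − 0.7) / (11.8 + 76×0.33) = 0.0841 mA.
I_C = β·I_B = 75×0.0841 = 6.3 mA, and I_E = (β+1)I_B = 6.39 mA.
V_CE = V_CC − I_C·R_C − I_E·R_E = 18 − 6.3×1.5 − 6.39×0.33 = 6.43 V.
V_CE = 6.43 V > 0.2 V confirms active-region operation.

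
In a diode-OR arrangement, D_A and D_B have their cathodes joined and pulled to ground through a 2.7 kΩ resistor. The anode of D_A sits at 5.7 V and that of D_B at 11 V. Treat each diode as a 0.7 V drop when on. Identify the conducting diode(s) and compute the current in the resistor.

Assume both conduct. Then node N would need to be at both 5.7−0.7 = 5 V and 11−0.7 = 10.3 V, which is impossible.
Assume only D_B conducts: V_N = 11 − 0.7 = 10.3 V, so I_R = 10.3/2.7 = 3.81 mA.
Check D_A: its anode-to-cathode voltage is 5.7 − 10.3 = -4.6 V < 0.7 V, so it is off. The assumption is consistent.

Only D_B conducts; I_R ≈ 3.8 mA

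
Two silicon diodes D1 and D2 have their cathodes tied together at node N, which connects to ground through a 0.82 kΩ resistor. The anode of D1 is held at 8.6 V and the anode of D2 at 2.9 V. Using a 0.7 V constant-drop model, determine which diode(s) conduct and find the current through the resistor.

Assume both conduct. Then node N would need to be at both 8.6−0.7 = 7.9 V and 2.9−0.7 = 2.2 V, which is impossible.
Assume only D1 conducts: V_N = 8.6 − 0.7 = 7.9 V, so I_R = 7.9/0.82 = 9.63 mA.
Check D2: its anode-to-cathode voltage is 2.9 − 7.9 = -5 V < 0.7 V, so it is off. The assumption is consistent.

Only D1 conducts; I_R ≈ 9.6 mA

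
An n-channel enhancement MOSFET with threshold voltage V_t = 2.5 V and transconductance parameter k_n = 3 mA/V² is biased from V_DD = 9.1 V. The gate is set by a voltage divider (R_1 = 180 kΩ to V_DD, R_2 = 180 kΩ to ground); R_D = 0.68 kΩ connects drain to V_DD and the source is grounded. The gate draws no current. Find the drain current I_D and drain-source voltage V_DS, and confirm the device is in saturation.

V_G = V_DD·R_2/(R_1+R_2) = 9.1×180/360 = 4.55 V. With the source grounded, V_GS = V_G = 4.55 V.
Assume saturation: I_D = (k_n/2)(V_GS − V_t)² = (3/2)×(4.55 − 2.5)² = 1.5×2.05² = 6.3 mA.
V_DS = V_DD − I_D·R_D = 9.1 − 6.3×0.68 = 4.81 V.
Saturation requires V_DS ≥ V_GS − V_t = 2.05 V; 4.81 ≥ 2.05 ✓.

I_D ≈ 6.3 mA, V_DS ≈ 4.8 V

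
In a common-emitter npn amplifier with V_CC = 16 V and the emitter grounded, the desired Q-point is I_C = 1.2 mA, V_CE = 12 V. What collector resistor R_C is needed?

Collector loop: V_CC = I_C·R_C + V_CE.
R_C = (V_CC − V_CE)/I_C = (16 − 12)/1.2 = 3.33 kΩ.

R_C ≈ 3.3 kΩ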